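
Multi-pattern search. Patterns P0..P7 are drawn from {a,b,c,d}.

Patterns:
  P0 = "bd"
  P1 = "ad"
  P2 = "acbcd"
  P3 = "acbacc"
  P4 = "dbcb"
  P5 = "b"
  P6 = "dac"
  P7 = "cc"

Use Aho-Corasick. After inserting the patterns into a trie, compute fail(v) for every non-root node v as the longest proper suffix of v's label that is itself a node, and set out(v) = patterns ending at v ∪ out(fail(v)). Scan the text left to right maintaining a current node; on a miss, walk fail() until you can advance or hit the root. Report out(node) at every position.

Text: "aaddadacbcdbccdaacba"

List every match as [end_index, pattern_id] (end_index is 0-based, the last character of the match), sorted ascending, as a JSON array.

Build automaton:
Trie nodes:
  n0 'ε': a→3 b→1 c→18 d→12
  n1 'b': d→2  [P5 ends]
  n2 'bd': ·  [P0 ends]
  n3 'a': c→5 d→4
  n4 'ad': ·  [P1 ends]
  n5 'ac': b→6
  n6 'acb': a→9 c→7
  n7 'acbc': d→8
  n8 'acbcd': ·  [P2 ends]
  n9 'acba': c→10
  n10 'acbac': c→11
  n11 'acbacc': ·  [P3 ends]
  n12 'd': a→16 b→13
  n13 'db': c→14
  n14 'dbc': b→15
  n15 'dbcb': ·  [P4 ends]
  n16 'da': c→17
  n17 'dac': ·  [P6 ends]
  n18 'c': c→19
  n19 'cc': ·  [P7 ends]

Failure links (BFS by depth):
  fail(1) 'b': from fail(0)=0 chase 'b': 0 ⇒ 0;  out={5}∪out(0)={5}
  fail(3) 'a': from fail(0)=0 chase 'a': 0 ⇒ 0;  out=∅∪out(0)=∅
  fail(12) 'd': from fail(0)=0 chase 'd': 0 ⇒ 0;  out=∅∪out(0)=∅
  fail(18) 'c': from fail(0)=0 chase 'c': 0 ⇒ 0;  out=∅∪out(0)=∅
  fail(2) 'bd': from fail(1)=0 chase 'd': 0 ⇒ 12;  out={0}∪out(12)={0}
  fail(4) 'ad': from fail(3)=0 chase 'd': 0 ⇒ 12;  out={1}∪out(12)={1}
  fail(5) 'ac': from fail(3)=0 chase 'c': 0 ⇒ 18;  out=∅∪out(18)=∅
  fail(13) 'db': from fail(12)=0 chase 'b': 0 ⇒ 1;  out=∅∪out(1)={5}
  fail(16) 'da': from fail(12)=0 chase 'a': 0 ⇒ 3;  out=∅∪out(3)=∅
  fail(19) 'cc': from fail(18)=0 chase 'c': 0 ⇒ 18;  out={7}∪out(18)={7}
  fail(6) 'acb': from fail(5)=18 chase 'b': 18→0 ⇒ 1;  out=∅∪out(1)={5}
  fail(14) 'dbc': from fail(13)=1 chase 'c': 1→0 ⇒ 18;  out=∅∪out(18)=∅
  fail(17) 'dac': from fail(16)=3 chase 'c': 3 ⇒ 5;  out={6}∪out(5)={6}
  fail(7) 'acbc': from fail(6)=1 chase 'c': 1→0 ⇒ 18;  out=∅∪out(18)=∅
  fail(9) 'acba': from fail(6)=1 chase 'a': 1→0 ⇒ 3;  out=∅∪out(3)=∅
  fail(15) 'dbcb': from fail(14)=18 chase 'b': 18→0 ⇒ 1;  out={4}∪out(1)={4,5}
  fail(8) 'acbcd': from fail(7)=18 chase 'd': 18→0 ⇒ 12;  out={2}∪out(12)={2}
  fail(10) 'acbac': from fail(9)=3 chase 'c': 3 ⇒ 5;  out=∅∪out(5)=∅
  fail(11) 'acbacc': from fail(10)=5 chase 'c': 5→18 ⇒ 19;  out={3}∪out(19)={3,7}

Text stream:
i=0 'a': node 0→3
i=1 'a': node 3→3 (fail-walked)
i=2 'd': node 3→4  ** P1@[1:2]
i=3 'd': node 4→12 (fail-walked)
i=4 'a': node 12→16
i=5 'd': node 16→4 (fail-walked)  ** P1@[4:5]
i=6 'a': node 4→16 (fail-walked)
i=7 'c': node 16→17  ** P6@[5:7]
i=8 'b': node 17→6 (fail-walked)  ** P5@[8:8]
i=9 'c': node 6→7
i=10 'd': node 7→8  ** P2@[6:10]
i=11 'b': node 8→13 (fail-walked)  ** P5@[11:11]
i=12 'c': node 13→14
i=13 'c': node 14→19 (fail-walked)  ** P7@[12:13]
i=14 'd': node 19→12 (fail-walked)
i=15 'a': node 12→16
i=16 'a': node 16→3 (fail-walked)
i=17 'c': node 3→5
i=18 'b': node 5→6  ** P5@[18:18]
i=19 'a': node 6→9

Matches: [[2,1],[5,1],[7,6],[8,5],[10,2],[11,5],[13,7],[18,5]]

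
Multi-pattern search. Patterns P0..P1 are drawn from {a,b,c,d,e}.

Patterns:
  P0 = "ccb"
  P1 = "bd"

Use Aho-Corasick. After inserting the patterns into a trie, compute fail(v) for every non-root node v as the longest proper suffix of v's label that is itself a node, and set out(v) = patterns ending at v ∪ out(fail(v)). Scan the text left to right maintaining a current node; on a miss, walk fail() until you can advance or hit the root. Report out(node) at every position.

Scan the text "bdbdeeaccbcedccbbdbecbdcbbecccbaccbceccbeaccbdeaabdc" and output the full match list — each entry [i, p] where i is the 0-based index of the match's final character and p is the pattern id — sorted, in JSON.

Build automaton:
Trie (insert patterns):
  n0 'ε': b→4 c→1
  n1 'c': c→2
  n2 'cc': b→3
  n3 'ccb': ·  ←P0
  n4 'b': d→5
  n5 'bd': ·  ←P1

Failure links (BFS by depth):
  n1('c'): parent n0 fail=0; on 'c' 0 → fail=0;  out ∅∪∅=∅
  n4('b'): parent n0 fail=0; on 'b' 0 → fail=0;  out ∅∪∅=∅
  n2('cc'): parent n1 fail=0; on 'c' 0 → fail=1;  out ∅∪∅=∅
  n5('bd'): parent n4 fail=0; on 'd' 0 → fail=0;  out {1}∪∅={1}
  n3('ccb'): parent n2 fail=1; on 'b' 1→0 → fail=4;  out {0}∪∅={0}

Scan:
i=0 'b': node 0→4
i=1 'd': node 4→5  → match P1@[0:1]
i=2 'b': node 5→4 (fail-walked)
i=3 'd': node 4→5  → match P1@[2:3]
i=4 'e': node 5→0 (fail-walked)
i=5 'e': node 0→0
i=6 'a': node 0→0
i=7 'c': node 0→1
i=8 'c': node 1→2
i=9 'b': node 2→3  → match P0@[7:9]
i=10 'c': node 3→1 (fail-walked)
i=11 'e': node 1→0 (fail-walked)
i=12 'd': node 0→0
i=13 'c': node 0→1
i=14 'c': node 1→2
i=15 'b': node 2→3  → match P0@[13:15]
i=16 'b': node 3→4 (fail-walked)
i=17 'd': node 4→5  → match P1@[16:17]
i=18 'b': node 5→4 (fail-walked)
i=19 'e': node 4→0 (fail-walked)
i=20 'c': node 0→1
i=21 'b': node 1→4 (fail-walked)
i=22 'd': node 4→5  → match P1@[21:22]
i=23 'c': node 5→1 (fail-walked)
i=24 'b': node 1→4 (fail-walked)
i=25 'b': node 4→4 (fail-walked)
i=26 'e': node 4→0 (fail-walked)
i=27 'c': node 0→1
i=28 'c': node 1→2
i=29 'c': node 2→2 (fail-walked)
i=30 'b': node 2→3  → match P0@[28:30]
i=31 'a': node 3→0 (fail-walked)
i=32 'c': node 0→1
i=33 'c': node 1→2
i=34 'b': node 2→3  → match P0@[32:34]
i=35 'c': node 3→1 (fail-walked)
i=36 'e': node 1→0 (fail-walked)
i=37 'c': node 0→1
i=38 'c': node 1→2
i=39 'b': node 2→3  → match P0@[37:39]
i=40 'e': node 3→0 (fail-walked)
i=41 'a': node 0→0
i=42 'c': node 0→1
i=43 'c': node 1→2
i=44 'b': node 2→3  → match P0@[42:44]
i=45 'd': node 3→5 (fail-walked)  → match P1@[44:45]
i=46 'e': node 5→0 (fail-walked)
i=47 'a': node 0→0
i=48 'a': node 0→0
i=49 'b': node 0→4
i=50 'd': node 4→5  → match P1@[49:50]
i=51 'c': node 5→1 (fail-walked)

All matches (sorted): [[1,1],[3,1],[9,0],[15,0],[17,1],[22,1],[30,0],[34,0],[39,0],[44,0],[45,1],[50,1]]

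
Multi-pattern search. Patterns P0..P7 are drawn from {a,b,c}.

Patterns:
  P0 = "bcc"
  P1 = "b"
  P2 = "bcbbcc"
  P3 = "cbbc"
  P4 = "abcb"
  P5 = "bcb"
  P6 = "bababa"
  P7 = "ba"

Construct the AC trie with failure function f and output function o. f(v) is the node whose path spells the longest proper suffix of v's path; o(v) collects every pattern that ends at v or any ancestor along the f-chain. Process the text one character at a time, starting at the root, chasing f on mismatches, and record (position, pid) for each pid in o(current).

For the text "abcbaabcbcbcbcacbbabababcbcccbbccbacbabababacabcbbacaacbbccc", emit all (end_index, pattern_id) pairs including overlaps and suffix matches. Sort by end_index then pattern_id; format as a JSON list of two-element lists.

Build automaton:
Trie nodes:
  n0 'ε': a→12 b→1 c→8
  n1 'b': a→16 c→2  ←P1
  n2 'bc': b→4 c→3
  n3 'bcc': ·  ←P0
  n4 'bcb': b→5  ←P5
  n5 'bcbb': c→6
  n6 'bcbbc': c→7
  n7 'bcbbcc': ·  ←P2
  n8 'c': b→9
  n9 'cb': b→10
  n10 'cbb': c→11
  n11 'cbbc': ·  ←P3
  n12 'a': b→13
  n13 'ab': c→14
  n14 'abc': b→15
  n15 'abcb': ·  ←P4
  n16 'ba': b→17  ←P7
  n17 'bab': a→18
  n18 'baba': b→19
  n19 'babab': a→20
  n20 'bababa': ·  ←P6

BFS fail/out derivation:
  fail(1) 'b': from fail(0)=0 chase 'b': 0 ⇒ 0;  out={1}∪out(0)={1}
  fail(8) 'c': from fail(0)=0 chase 'c': 0 ⇒ 0;  out=∅∪out(0)=∅
  fail(12) 'a': from fail(0)=0 chase 'a': 0 ⇒ 0;  out=∅∪out(0)=∅
  fail(2) 'bc': from fail(1)=0 chase 'c': 0 ⇒ 8;  out=∅∪out(8)=∅
  fail(9) 'cb': from fail(8)=0 chase 'b': 0 ⇒ 1;  out=∅∪out(1)={1}
  fail(13) 'ab': from fail(12)=0 chase 'b': 0 ⇒ 1;  out=∅∪out(1)={1}
  fail(16) 'ba': from fail(1)=0 chase 'a': 0 ⇒ 12;  out={7}∪out(12)={7}
  fail(3) 'bcc': from fail(2)=8 chase 'c': 8→0 ⇒ 8;  out={0}∪out(8)={0}
  fail(4) 'bcb': from fail(2)=8 chase 'b': 8 ⇒ 9;  out={5}∪out(9)={1,5}
  fail(10) 'cbb': from fail(9)=1 chase 'b': 1→0 ⇒ 1;  out=∅∪out(1)={1}
  fail(14) 'abc': from fail(13)=1 chase 'c': 1 ⇒ 2;  out=∅∪out(2)=∅
  fail(17) 'bab': from fail(16)=12 chase 'b': 12 ⇒ 13;  out=∅∪out(13)={1}
  fail(5) 'bcbb': from fail(4)=9 chase 'b': 9 ⇒ 10;  out=∅∪out(10)={1}
  fail(11) 'cbbc': from fail(10)=1 chase 'c': 1 ⇒ 2;  out={3}∪out(2)={3}
  fail(15) 'abcb': from fail(14)=2 chase 'b': 2 ⇒ 4;  out={4}∪out(4)={1,4,5}
  fail(18) 'baba': from fail(17)=13 chase 'a': 13→1 ⇒ 16;  out=∅∪out(16)={7}
  fail(6) 'bcbbc': from fail(5)=10 chase 'c': 10 ⇒ 11;  out=∅∪out(11)={3}
  fail(19) 'babab': from fail(18)=16 chase 'b': 16 ⇒ 17;  out=∅∪out(17)={1}
  fail(7) 'bcbbcc': from fail(6)=11 chase 'c': 11→2 ⇒ 3;  out={2}∪out(3)={0,2}
  fail(20) 'bababa': from fail(19)=17 chase 'a': 17 ⇒ 18;  out={6}∪out(18)={6,7}

Text stream:
[0] read 'a'  n0⇒n12
[1] read 'b'  n12⇒n13  ** P1@[1:1]
[2] read 'c'  n13⇒n14
[3] read 'b'  n14⇒n15  ** P1@[3:3],P4@[0:3],P5@[1:3]
[4] read 'a'  n15⇒n16 (fail-walked)  ** P7@[3:4]
[5] read 'a'  n16⇒n12 (fail-walked)
[6] read 'b'  n12⇒n13  ** P1@[6:6]
[7] read 'c'  n13⇒n14
[8] read 'b'  n14⇒n15  ** P1@[8:8],P4@[5:8],P5@[6:8]
[9] read 'c'  n15⇒n2 (fail-walked)
[10] read 'b'  n2⇒n4  ** P1@[10:10],P5@[8:10]
[11] read 'c'  n4⇒n2 (fail-walked)
[12] read 'b'  n2⇒n4  ** P1@[12:12],P5@[10:12]
[13] read 'c'  n4⇒n2 (fail-walked)
[14] read 'a'  n2⇒n12 (fail-walked)
[15] read 'c'  n12⇒n8 (fail-walked)
[16] read 'b'  n8⇒n9  ** P1@[16:16]
[17] read 'b'  n9⇒n10  ** P1@[17:17]
[18] read 'a'  n10⇒n16 (fail-walked)  ** P7@[17:18]
[19] read 'b'  n16⇒n17  ** P1@[19:19]
[20] read 'a'  n17⇒n18  ** P7@[19:20]
[21] read 'b'  n18⇒n19  ** P1@[21:21]
[22] read 'a'  n19⇒n20  ** P6@[17:22],P7@[21:22]
[23] read 'b'  n20⇒n19 (fail-walked)  ** P1@[23:23]
[24] read 'c'  n19⇒n14 (fail-walked)
[25] read 'b'  n14⇒n15  ** P1@[25:25],P4@[22:25],P5@[23:25]
[26] read 'c'  n15⇒n2 (fail-walked)
[27] read 'c'  n2⇒n3  ** P0@[25:27]
[28] read 'c'  n3⇒n8 (fail-walked)
[29] read 'b'  n8⇒n9  ** P1@[29:29]
[30] read 'b'  n9⇒n10  ** P1@[30:30]
[31] read 'c'  n10⇒n11  ** P3@[28:31]
[32] read 'c'  n11⇒n3 (fail-walked)  ** P0@[30:32]
[33] read 'b'  n3⇒n9 (fail-walked)  ** P1@[33:33]
[34] read 'a'  n9⇒n16 (fail-walked)  ** P7@[33:34]
[35] read 'c'  n16⇒n8 (fail-walked)
[36] read 'b'  n8⇒n9  ** P1@[36:36]
[37] read 'a'  n9⇒n16 (fail-walked)  ** P7@[36:37]
[38] read 'b'  n16⇒n17  ** P1@[38:38]
[39] read 'a'  n17⇒n18  ** P7@[38:39]
[40] read 'b'  n18⇒n19  ** P1@[40:40]
[41] read 'a'  n19⇒n20  ** P6@[36:41],P7@[40:41]
[42] read 'b'  n20⇒n19 (fail-walked)  ** P1@[42:42]
[43] read 'a'  n19⇒n20  ** P6@[38:43],P7@[42:43]
[44] read 'c'  n20⇒n8 (fail-walked)
[45] read 'a'  n8⇒n12 (fail-walked)
[46] read 'b'  n12⇒n13  ** P1@[46:46]
[47] read 'c'  n13⇒n14
[48] read 'b'  n14⇒n15  ** P1@[48:48],P4@[45:48],P5@[46:48]
[49] read 'b'  n15⇒n5 (fail-walked)  ** P1@[49:49]
[50] read 'a'  n5⇒n16 (fail-walked)  ** P7@[49:50]
[51] read 'c'  n16⇒n8 (fail-walked)
[52] read 'a'  n8⇒n12 (fail-walked)
[53] read 'a'  n12⇒n12 (fail-walked)
[54] read 'c'  n12⇒n8 (fail-walked)
[55] read 'b'  n8⇒n9  ** P1@[55:55]
[56] read 'b'  n9⇒n10  ** P1@[56:56]
[57] read 'c'  n10⇒n11  ** P3@[54:57]
[58] read 'c'  n11⇒n3 (fail-walked)  ** P0@[56:58]
[59] read 'c'  n3⇒n8 (fail-walked)

Result: [[1,1],[3,1],[3,4],[3,5],[4,7],[6,1],[8,1],[8,4],[8,5],[10,1],[10,5],[12,1],[12,5],[16,1],[17,1],[18,7],[19,1],[20,7],[21,1],[22,6],[22,7],[23,1],[25,1],[25,4],[25,5],[27,0],[29,1],[30,1],[31,3],[32,0],[33,1],[34,7],[36,1],[37,7],[38,1],[39,7],[40,1],[41,6],[41,7],[42,1],[43,6],[43,7],[46,1],[48,1],[48,4],[48,5],[49,1],[50,7],[55,1],[56,1],[57,3],[58,0]]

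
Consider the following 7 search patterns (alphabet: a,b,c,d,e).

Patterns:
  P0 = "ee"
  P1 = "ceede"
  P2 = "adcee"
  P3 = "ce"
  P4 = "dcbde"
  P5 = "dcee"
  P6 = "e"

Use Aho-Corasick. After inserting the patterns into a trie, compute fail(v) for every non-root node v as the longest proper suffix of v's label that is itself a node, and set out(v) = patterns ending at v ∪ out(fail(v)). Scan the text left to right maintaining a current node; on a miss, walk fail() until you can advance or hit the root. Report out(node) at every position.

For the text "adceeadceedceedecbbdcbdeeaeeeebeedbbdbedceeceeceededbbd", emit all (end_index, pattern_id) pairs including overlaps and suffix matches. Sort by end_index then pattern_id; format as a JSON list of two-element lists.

Build:
Trie nodes:
  0='ε' goto a→8 c→3 d→13 e→1
  1='e' goto e→2  ←P6
  2='ee' goto ·  ←P0
  3='c' goto e→4
  4='ce' goto e→5  ←P3
  5='cee' goto d→6
  6='ceed' goto e→7
  7='ceede' goto ·  ←P1
  8='a' goto d→9
  9='ad' goto c→10
  10='adc' goto e→11
  11='adce' goto e→12
  12='adcee' goto ·  ←P2
  13='d' goto c→14
  14='dc' goto b→15 e→18
  15='dcb' goto d→16
  16='dcbd' goto e→17
  17='dcbde' goto ·  ←P4
  18='dce' goto e→19
  19='dcee' goto ·  ←P5

Failure links (BFS by depth):
  fail(1) 'e': from fail(0)=0 chase 'e': 0 ⇒ 0;  out={6}∪out(0)={6}
  fail(3) 'c': from fail(0)=0 chase 'c': 0 ⇒ 0;  out=∅∪out(0)=∅
  fail(8) 'a': from fail(0)=0 chase 'a': 0 ⇒ 0;  out=∅∪out(0)=∅
  fail(13) 'd': from fail(0)=0 chase 'd': 0 ⇒ 0;  out=∅∪out(0)=∅
  fail(2) 'ee': from fail(1)=0 chase 'e': 0 ⇒ 1;  out={0}∪out(1)={0,6}
  fail(4) 'ce': from fail(3)=0 chase 'e': 0 ⇒ 1;  out={3}∪out(1)={3,6}
  fail(9) 'ad': from fail(8)=0 chase 'd': 0 ⇒ 13;  out=∅∪out(13)=∅
  fail(14) 'dc': from fail(13)=0 chase 'c': 0 ⇒ 3;  out=∅∪out(3)=∅
  fail(5) 'cee': from fail(4)=1 chase 'e': 1 ⇒ 2;  out=∅∪out(2)={0,6}
  fail(10) 'adc': from fail(9)=13 chase 'c': 13 ⇒ 14;  out=∅∪out(14)=∅
  fail(15) 'dcb': from fail(14)=3 chase 'b': 3→0 ⇒ 0;  out=∅∪out(0)=∅
  fail(18) 'dce': from fail(14)=3 chase 'e': 3 ⇒ 4;  out=∅∪out(4)={3,6}
  fail(6) 'ceed': from fail(5)=2 chase 'd': 2→1→0 ⇒ 13;  out=∅∪out(13)=∅
  fail(11) 'adce': from fail(10)=14 chase 'e': 14 ⇒ 18;  out=∅∪out(18)={3,6}
  fail(16) 'dcbd': from fail(15)=0 chase 'd': 0 ⇒ 13;  out=∅∪out(13)=∅
  fail(19) 'dcee': from fail(18)=4 chase 'e': 4 ⇒ 5;  out={5}∪out(5)={0,5,6}
  fail(7) 'ceede': from fail(6)=13 chase 'e': 13→0 ⇒ 1;  out={1}∪out(1)={1,6}
  fail(12) 'adcee': from fail(11)=18 chase 'e': 18 ⇒ 19;  out={2}∪out(19)={0,2,5,6}
  fail(17) 'dcbde': from fail(16)=13 chase 'e': 13→0 ⇒ 1;  out={4}∪out(1)={4,6}

Scan:
[0] read 'a'  n0⇒n8
[1] read 'd'  n8⇒n9
[2] read 'c'  n9⇒n10
[3] read 'e'  n10⇒n11  ** P3@[2:3],P6@[3:3]
[4] read 'e'  n11⇒n12  ** P0@[3:4],P2@[0:4],P5@[1:4],P6@[4:4]
[5] read 'a'  n12⇒n8 (via fail)
[6] read 'd'  n8⇒n9
[7] read 'c'  n9⇒n10
[8] read 'e'  n10⇒n11  ** P3@[7:8],P6@[8:8]
[9] read 'e'  n11⇒n12  ** P0@[8:9],P2@[5:9],P5@[6:9],P6@[9:9]
[10] read 'd'  n12⇒n6 (via fail)
[11] read 'c'  n6⇒n14 (via fail)
[12] read 'e'  n14⇒n18  ** P3@[11:12],P6@[12:12]
[13] read 'e'  n18⇒n19  ** P0@[12:13],P5@[10:13],P6@[13:13]
[14] read 'd'  n19⇒n6 (via fail)
[15] read 'e'  n6⇒n7  ** P1@[11:15],P6@[15:15]
[16] read 'c'  n7⇒n3 (via fail)
[17] read 'b'  n3⇒n0 (via fail)
[18] read 'b'  n0⇒n0
[19] read 'd'  n0⇒n13
[20] read 'c'  n13⇒n14
[21] read 'b'  n14⇒n15
[22] read 'd'  n15⇒n16
[23] read 'e'  n16⇒n17  ** P4@[19:23],P6@[23:23]
[24] read 'e'  n17⇒n2 (via fail)  ** P0@[23:24],P6@[24:24]
[25] read 'a'  n2⇒n8 (via fail)
[26] read 'e'  n8⇒n1 (via fail)  ** P6@[26:26]
[27] read 'e'  n1⇒n2  ** P0@[26:27],P6@[27:27]
[28] read 'e'  n2⇒n2 (via fail)  ** P0@[27:28],P6@[28:28]
[29] read 'e'  n2⇒n2 (via fail)  ** P0@[28:29],P6@[29:29]
[30] read 'b'  n2⇒n0 (via fail)
[31] read 'e'  n0⇒n1  ** P6@[31:31]
[32] read 'e'  n1⇒n2  ** P0@[31:32],P6@[32:32]
[33] read 'd'  n2⇒n13 (via fail)
[34] read 'b'  n13⇒n0 (via fail)
[35] read 'b'  n0⇒n0
[36] read 'd'  n0⇒n13
[37] read 'b'  n13⇒n0 (via fail)
[38] read 'e'  n0⇒n1  ** P6@[38:38]
[39] read 'd'  n1⇒n13 (via fail)
[40] read 'c'  n13⇒n14
[41] read 'e'  n14⇒n18  ** P3@[40:41],P6@[41:41]
[42] read 'e'  n18⇒n19  ** P0@[41:42],P5@[39:42],P6@[42:42]
[43] read 'c'  n19⇒n3 (via fail)
[44] read 'e'  n3⇒n4  ** P3@[43:44],P6@[44:44]
[45] read 'e'  n4⇒n5  ** P0@[44:45],P6@[45:45]
[46] read 'c'  n5⇒n3 (via fail)
[47] read 'e'  n3⇒n4  ** P3@[46:47],P6@[47:47]
[48] read 'e'  n4⇒n5  ** P0@[47:48],P6@[48:48]
[49] read 'd'  n5⇒n6
[50] read 'e'  n6⇒n7  ** P1@[46:50],P6@[50:50]
[51] read 'd'  n7⇒n13 (via fail)
[52] read 'b'  n13⇒n0 (via fail)
[53] read 'b'  n0⇒n0
[54] read 'd'  n0⇒n13

All matches (sorted): [[3,3],[3,6],[4,0],[4,2],[4,5],[4,6],[8,3],[8,6],[9,0],[9,2],[9,5],[9,6],[12,3],[12,6],[13,0],[13,5],[13,6],[15,1],[15,6],[23,4],[23,6],[24,0],[24,6],[26,6],[27,0],[27,6],[28,0],[28,6],[29,0],[29,6],[31,6],[32,0],[32,6],[38,6],[41,3],[41,6],[42,0],[42,5],[42,6],[44,3],[44,6],[45,0],[45,6],[47,3],[47,6],[48,0],[48,6],[50,1],[50,6]]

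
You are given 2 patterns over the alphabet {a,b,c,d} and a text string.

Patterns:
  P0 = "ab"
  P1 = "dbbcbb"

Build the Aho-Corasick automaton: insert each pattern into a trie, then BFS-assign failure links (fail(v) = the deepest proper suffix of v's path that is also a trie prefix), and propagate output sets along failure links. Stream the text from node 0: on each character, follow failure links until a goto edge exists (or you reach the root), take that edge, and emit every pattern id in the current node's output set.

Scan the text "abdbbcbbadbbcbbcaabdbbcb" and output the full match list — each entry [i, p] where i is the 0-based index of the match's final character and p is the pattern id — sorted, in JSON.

Build:
Trie (insert patterns):
  0='ε' goto a→1 d→3
  1='a' goto b→2
  2='ab' goto ·  ←P0
  3='d' goto b→4
  4='db' goto b→5
  5='dbb' goto c→6
  6='dbbc' goto b→7
  7='dbbcb' goto b→8
  8='dbbcbb' goto ·  ←P1

Failure links (BFS by depth):
  fail(1) 'a': from fail(0)=0 chase 'a': 0 ⇒ 0;  out=∅∪out(0)=∅
  fail(3) 'd': from fail(0)=0 chase 'd': 0 ⇒ 0;  out=∅∪out(0)=∅
  fail(2) 'ab': from fail(1)=0 chase 'b': 0 ⇒ 0;  out={0}∪out(0)={0}
  fail(4) 'db': from fail(3)=0 chase 'b': 0 ⇒ 0;  out=∅∪out(0)=∅
  fail(5) 'dbb': from fail(4)=0 chase 'b': 0 ⇒ 0;  out=∅∪out(0)=∅
  fail(6) 'dbbc': from fail(5)=0 chase 'c': 0 ⇒ 0;  out=∅∪out(0)=∅
  fail(7) 'dbbcb': from fail(6)=0 chase 'b': 0 ⇒ 0;  out=∅∪out(0)=∅
  fail(8) 'dbbcbb': from fail(7)=0 chase 'b': 0 ⇒ 0;  out={1}∪out(0)={1}

Run:
i=0 'a': node 0→1
i=1 'b': node 1→2  ** P0@[0:1]
i=2 'd': node 2→3 (via fail)
i=3 'b': node 3→4
i=4 'b': node 4→5
i=5 'c': node 5→6
i=6 'b': node 6→7
i=7 'b': node 7→8  ** P1@[2:7]
i=8 'a': node 8→1 (via fail)
i=9 'd': node 1→3 (via fail)
i=10 'b': node 3→4
i=11 'b': node 4→5
i=12 'c': node 5→6
i=13 'b': node 6→7
i=14 'b': node 7→8  ** P1@[9:14]
i=15 'c': node 8→0 (via fail)
i=16 'a': node 0→1
i=17 'a': node 1→1 (via fail)
i=18 'b': node 1→2  ** P0@[17:18]
i=19 'd': node 2→3 (via fail)
i=20 'b': node 3→4
i=21 'b': node 4→5
i=22 'c': node 5→6
i=23 'b': node 6→7

All matches (sorted): [[1,0],[7,1],[14,1],[18,0]]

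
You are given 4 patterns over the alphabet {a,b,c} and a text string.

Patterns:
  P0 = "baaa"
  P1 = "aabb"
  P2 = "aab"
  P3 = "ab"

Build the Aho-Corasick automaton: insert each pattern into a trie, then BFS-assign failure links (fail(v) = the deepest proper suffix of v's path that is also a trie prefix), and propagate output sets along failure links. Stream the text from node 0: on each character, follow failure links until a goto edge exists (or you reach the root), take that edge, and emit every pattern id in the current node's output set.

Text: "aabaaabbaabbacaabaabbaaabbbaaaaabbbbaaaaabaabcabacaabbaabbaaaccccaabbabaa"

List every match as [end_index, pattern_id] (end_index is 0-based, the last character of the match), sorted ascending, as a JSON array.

Build:
Trie (insert patterns):
  0='ε' goto a→5 b→1
  1='b' goto a→2
  2='ba' goto a→3
  3='baa' goto a→4
  4='baaa' goto ·  [P0 ends]
  5='a' goto a→6 b→9
  6='aa' goto b→7
  7='aab' goto b→8  [P2 ends]
  8='aabb' goto ·  [P1 ends]
  9='ab' goto ·  [P3 ends]

BFS fail/out derivation:
  fail(1) 'b': from fail(0)=0 chase 'b': 0 ⇒ 0;  out=∅∪out(0)=∅
  fail(5) 'a': from fail(0)=0 chase 'a': 0 ⇒ 0;  out=∅∪out(0)=∅
  fail(2) 'ba': from fail(1)=0 chase 'a': 0 ⇒ 5;  out=∅∪out(5)=∅
  fail(6) 'aa': from fail(5)=0 chase 'a': 0 ⇒ 5;  out=∅∪out(5)=∅
  fail(9) 'ab': from fail(5)=0 chase 'b': 0 ⇒ 1;  out={3}∪out(1)={3}
  fail(3) 'baa': from fail(2)=5 chase 'a': 5 ⇒ 6;  out=∅∪out(6)=∅
  fail(7) 'aab': from fail(6)=5 chase 'b': 5 ⇒ 9;  out={2}∪out(9)={2,3}
  fail(4) 'baaa': from fail(3)=6 chase 'a': 6→5 ⇒ 6;  out={0}∪out(6)={0}
  fail(8) 'aabb': from fail(7)=9 chase 'b': 9→1→0 ⇒ 1;  out={1}∪out(1)={1}

Scan:
[0] read 'a'  n0⇒n5
[1] read 'a'  n5⇒n6
[2] read 'b'  n6⇒n7  ** P2@[0:2],P3@[1:2]
[3] read 'a'  n7⇒n2 ·f
[4] read 'a'  n2⇒n3
[5] read 'a'  n3⇒n4  ** P0@[2:5]
[6] read 'b'  n4⇒n7 ·f  ** P2@[4:6],P3@[5:6]
[7] read 'b'  n7⇒n8  ** P1@[4:7]
[8] read 'a'  n8⇒n2 ·f
[9] read 'a'  n2⇒n3
[10] read 'b'  n3⇒n7 ·f  ** P2@[8:10],P3@[9:10]
[11] read 'b'  n7⇒n8  ** P1@[8:11]
[12] read 'a'  n8⇒n2 ·f
[13] read 'c'  n2⇒n0 ·f
[14] read 'a'  n0⇒n5
[15] read 'a'  n5⇒n6
[16] read 'b'  n6⇒n7  ** P2@[14:16],P3@[15:16]
[17] read 'a'  n7⇒n2 ·f
[18] read 'a'  n2⇒n3
[19] read 'b'  n3⇒n7 ·f  ** P2@[17:19],P3@[18:19]
[20] read 'b'  n7⇒n8  ** P1@[17:20]
[21] read 'a'  n8⇒n2 ·f
[22] read 'a'  n2⇒n3
[23] read 'a'  n3⇒n4  ** P0@[20:23]
[24] read 'b'  n4⇒n7 ·f  ** P2@[22:24],P3@[23:24]
[25] read 'b'  n7⇒n8  ** P1@[22:25]
[26] read 'b'  n8⇒n1 ·f
[27] read 'a'  n1⇒n2
[28] read 'a'  n2⇒n3
[29] read 'a'  n3⇒n4  ** P0@[26:29]
[30] read 'a'  n4⇒n6 ·f
[31] read 'a'  n6⇒n6 ·f
[32] read 'b'  n6⇒n7  ** P2@[30:32],P3@[31:32]
[33] read 'b'  n7⇒n8  ** P1@[30:33]
[34] read 'b'  n8⇒n1 ·f
[35] read 'b'  n1⇒n1 ·f
[36] read 'a'  n1⇒n2
[37] read 'a'  n2⇒n3
[38] read 'a'  n3⇒n4  ** P0@[35:38]
[39] read 'a'  n4⇒n6 ·f
[40] read 'a'  n6⇒n6 ·f
[41] read 'b'  n6⇒n7  ** P2@[39:41],P3@[40:41]
[42] read 'a'  n7⇒n2 ·f
[43] read 'a'  n2⇒n3
[44] read 'b'  n3⇒n7 ·f  ** P2@[42:44],P3@[43:44]
[45] read 'c'  n7⇒n0 ·f
[46] read 'a'  n0⇒n5
[47] read 'b'  n5⇒n9  ** P3@[46:47]
[48] read 'a'  n9⇒n2 ·f
[49] read 'c'  n2⇒n0 ·f
[50] read 'a'  n0⇒n5
[51] read 'a'  n5⇒n6
[52] read 'b'  n6⇒n7  ** P2@[50:52],P3@[51:52]
[53] read 'b'  n7⇒n8  ** P1@[50:53]
[54] read 'a'  n8⇒n2 ·f
[55] read 'a'  n2⇒n3
[56] read 'b'  n3⇒n7 ·f  ** P2@[54:56],P3@[55:56]
[57] read 'b'  n7⇒n8  ** P1@[54:57]
[58] read 'a'  n8⇒n2 ·f
[59] read 'a'  n2⇒n3
[60] read 'a'  n3⇒n4  ** P0@[57:60]
[61] read 'c'  n4⇒n0 ·f
[62] read 'c'  n0⇒n0
[63] read 'c'  n0⇒n0
[64] read 'c'  n0⇒n0
[65] read 'a'  n0⇒n5
[66] read 'a'  n5⇒n6
[67] read 'b'  n6⇒n7  ** P2@[65:67],P3@[66:67]
[68] read 'b'  n7⇒n8  ** P1@[65:68]
[69] read 'a'  n8⇒n2 ·f
[70] read 'b'  n2⇒n9 ·f  ** P3@[69:70]
[71] read 'a'  n9⇒n2 ·f
[72] read 'a'  n2⇒n3

Result: [[2,2],[2,3],[5,0],[6,2],[6,3],[7,1],[10,2],[10,3],[11,1],[16,2],[16,3],[19,2],[19,3],[20,1],[23,0],[24,2],[24,3],[25,1],[29,0],[32,2],[32,3],[33,1],[38,0],[41,2],[41,3],[44,2],[44,3],[47,3],[52,2],[52,3],[53,1],[56,2],[56,3],[57,1],[60,0],[67,2],[67,3],[68,1],[70,3]]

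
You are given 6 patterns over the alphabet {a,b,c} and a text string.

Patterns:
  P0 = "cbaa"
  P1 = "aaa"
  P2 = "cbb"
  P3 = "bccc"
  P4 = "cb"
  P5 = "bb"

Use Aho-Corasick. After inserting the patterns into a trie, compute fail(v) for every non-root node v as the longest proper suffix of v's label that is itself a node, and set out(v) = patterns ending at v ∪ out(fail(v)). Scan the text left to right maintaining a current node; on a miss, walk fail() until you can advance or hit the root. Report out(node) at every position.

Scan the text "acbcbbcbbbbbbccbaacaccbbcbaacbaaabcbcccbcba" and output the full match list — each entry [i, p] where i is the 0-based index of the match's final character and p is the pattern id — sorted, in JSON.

Build automaton:
Trie nodes:
  n0 'ε': a→5 b→9 c→1
  n1 'c': b→2
  n2 'cb': a→3 b→8  [P4 ends]
  n3 'cba': a→4
  n4 'cbaa': ·  [P0 ends]
  n5 'a': a→6
  n6 'aa': a→7
  n7 'aaa': ·  [P1 ends]
  n8 'cbb': ·  [P2 ends]
  n9 'b': b→13 c→10
  n10 'bc': c→11
  n11 'bcc': c→12
  n12 'bccc': ·  [P3 ends]
  n13 'bb': ·  [P5 ends]

Failure links (BFS by depth):
  fail(1) 'c': from fail(0)=0 chase 'c': 0 ⇒ 0;  out=∅∪out(0)=∅
  fail(5) 'a': from fail(0)=0 chase 'a': 0 ⇒ 0;  out=∅∪out(0)=∅
  fail(9) 'b': from fail(0)=0 chase 'b': 0 ⇒ 0;  out=∅∪out(0)=∅
  fail(2) 'cb': from fail(1)=0 chase 'b': 0 ⇒ 9;  out={4}∪out(9)={4}
  fail(6) 'aa': from fail(5)=0 chase 'a': 0 ⇒ 5;  out=∅∪out(5)=∅
  fail(10) 'bc': from fail(9)=0 chase 'c': 0 ⇒ 1;  out=∅∪out(1)=∅
  fail(13) 'bb': from fail(9)=0 chase 'b': 0 ⇒ 9;  out={5}∪out(9)={5}
  fail(3) 'cba': from fail(2)=9 chase 'a': 9→0 ⇒ 5;  out=∅∪out(5)=∅
  fail(7) 'aaa': from fail(6)=5 chase 'a': 5 ⇒ 6;  out={1}∪out(6)={1}
  fail(8) 'cbb': from fail(2)=9 chase 'b': 9 ⇒ 13;  out={2}∪out(13)={2,5}
  fail(11) 'bcc': from fail(10)=1 chase 'c': 1→0 ⇒ 1;  out=∅∪out(1)=∅
  fail(4) 'cbaa': from fail(3)=5 chase 'a': 5 ⇒ 6;  out={0}∪out(6)={0}
  fail(12) 'bccc': from fail(11)=1 chase 'c': 1→0 ⇒ 1;  out={3}∪out(1)={3}

Text stream:
i=0 'a': node 0→5
i=1 'c': node 5→1 (fail-walked)
i=2 'b': node 1→2  ** P4@[1:2]
i=3 'c': node 2→10 (fail-walked)
i=4 'b': node 10→2 (fail-walked)  ** P4@[3:4]
i=5 'b': node 2→8  ** P2@[3:5],P5@[4:5]
i=6 'c': node 8→10 (fail-walked)
i=7 'b': node 10→2 (fail-walked)  ** P4@[6:7]
i=8 'b': node 2→8  ** P2@[6:8],P5@[7:8]
i=9 'b': node 8→13 (fail-walked)  ** P5@[8:9]
i=10 'b': node 13→13 (fail-walked)  ** P5@[9:10]
i=11 'b': node 13→13 (fail-walked)  ** P5@[10:11]
i=12 'b': node 13→13 (fail-walked)  ** P5@[11:12]
i=13 'c': node 13→10 (fail-walked)
i=14 'c': node 10→11
i=15 'b': node 11→2 (fail-walked)  ** P4@[14:15]
i=16 'a': node 2→3
i=17 'a': node 3→4  ** P0@[14:17]
i=18 'c': node 4→1 (fail-walked)
i=19 'a': node 1→5 (fail-walked)
i=20 'c': node 5→1 (fail-walked)
i=21 'c': node 1→1 (fail-walked)
i=22 'b': node 1→2  ** P4@[21:22]
i=23 'b': node 2→8  ** P2@[21:23],P5@[22:23]
i=24 'c': node 8→10 (fail-walked)
i=25 'b': node 10→2 (fail-walked)  ** P4@[24:25]
i=26 'a': node 2→3
i=27 'a': node 3→4  ** P0@[24:27]
i=28 'c': node 4→1 (fail-walked)
i=29 'b': node 1→2  ** P4@[28:29]
i=30 'a': node 2→3
i=31 'a': node 3→4  ** P0@[28:31]
i=32 'a': node 4→7 (fail-walked)  ** P1@[30:32]
i=33 'b': node 7→9 (fail-walked)
i=34 'c': node 9→10
i=35 'b': node 10→2 (fail-walked)  ** P4@[34:35]
i=36 'c': node 2→10 (fail-walked)
i=37 'c': node 10→11
i=38 'c': node 11→12  ** P3@[35:38]
i=39 'b': node 12→2 (fail-walked)  ** P4@[38:39]
i=40 'c': node 2→10 (fail-walked)
i=41 'b': node 10→2 (fail-walked)  ** P4@[40:41]
i=42 'a': node 2→3

All matches (sorted): [[2,4],[4,4],[5,2],[5,5],[7,4],[8,2],[8,5],[9,5],[10,5],[11,5],[12,5],[15,4],[17,0],[22,4],[23,2],[23,5],[25,4],[27,0],[29,4],[31,0],[32,1],[35,4],[38,3],[39,4],[41,4]]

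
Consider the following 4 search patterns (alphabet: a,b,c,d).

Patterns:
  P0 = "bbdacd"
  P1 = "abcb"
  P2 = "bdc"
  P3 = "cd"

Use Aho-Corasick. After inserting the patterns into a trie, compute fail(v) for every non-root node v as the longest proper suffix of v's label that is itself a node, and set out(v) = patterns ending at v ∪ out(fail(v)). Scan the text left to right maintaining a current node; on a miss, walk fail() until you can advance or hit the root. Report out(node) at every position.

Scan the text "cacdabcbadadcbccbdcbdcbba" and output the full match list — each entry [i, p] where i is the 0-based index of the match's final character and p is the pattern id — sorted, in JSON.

Build automaton:
Trie nodes:
  0='ε' goto a→7 b→1 c→13
  1='b' goto b→2 d→11
  2='bb' goto d→3
  3='bbd' goto a→4
  4='bbda' goto c→5
  5='bbdac' goto d→6
  6='bbdacd' goto ·  [P0 ends]
  7='a' goto b→8
  8='ab' goto c→9
  9='abc' goto b→10
  10='abcb' goto ·  [P1 ends]
  11='bd' goto c→12
  12='bdc' goto ·  [P2 ends]
  13='c' goto d→14
  14='cd' goto ·  [P3 ends]

BFS fail/out derivation:
  n1('b'): parent n0 fail=0; on 'b' 0 → fail=0;  out ∅∪∅=∅
  n7('a'): parent n0 fail=0; on 'a' 0 → fail=0;  out ∅∪∅=∅
  n13('c'): parent n0 fail=0; on 'c' 0 → fail=0;  out ∅∪∅=∅
  n2('bb'): parent n1 fail=0; on 'b' 0 → fail=1;  out ∅∪∅=∅
  n8('ab'): parent n7 fail=0; on 'b' 0 → fail=1;  out ∅∪∅=∅
  n11('bd'): parent n1 fail=0; on 'd' 0 → fail=0;  out ∅∪∅=∅
  n14('cd'): parent n13 fail=0; on 'd' 0 → fail=0;  out {3}∪∅={3}
  n3('bbd'): parent n2 fail=1; on 'd' 1 → fail=11;  out ∅∪∅=∅
  n9('abc'): parent n8 fail=1; on 'c' 1→0 → fail=13;  out ∅∪∅=∅
  n12('bdc'): parent n11 fail=0; on 'c' 0 → fail=13;  out {2}∪∅={2}
  n4('bbda'): parent n3 fail=11; on 'a' 11→0 → fail=7;  out ∅∪∅=∅
  n10('abcb'): parent n9 fail=13; on 'b' 13→0 → fail=1;  out {1}∪∅={1}
  n5('bbdac'): parent n4 fail=7; on 'c' 7→0 → fail=13;  out ∅∪∅=∅
  n6('bbdacd'): parent n5 fail=13; on 'd' 13 → fail=14;  out {0}∪{3}={0,3}

Scan:
pos 0 'c': at 13
pos 1 'a': at 7 ·f
pos 2 'c': at 13 ·f
pos 3 'd': at 14  → match P3@[2:3]
pos 4 'a': at 7 ·f
pos 5 'b': at 8
pos 6 'c': at 9
pos 7 'b': at 10  → match P1@[4:7]
pos 8 'a': at 7 ·f
pos 9 'd': at 0 ·f
pos 10 'a': at 7
pos 11 'd': at 0 ·f
pos 12 'c': at 13
pos 13 'b': at 1 ·f
pos 14 'c': at 13 ·f
pos 15 'c': at 13 ·f
pos 16 'b': at 1 ·f
pos 17 'd': at 11
pos 18 'c': at 12  → match P2@[16:18]
pos 19 'b': at 1 ·f
pos 20 'd': at 11
pos 21 'c': at 12  → match P2@[19:21]
pos 22 'b': at 1 ·f
pos 23 'b': at 2
pos 24 'a': at 7 ·f

Matches: [[3,3],[7,1],[18,2],[21,2]]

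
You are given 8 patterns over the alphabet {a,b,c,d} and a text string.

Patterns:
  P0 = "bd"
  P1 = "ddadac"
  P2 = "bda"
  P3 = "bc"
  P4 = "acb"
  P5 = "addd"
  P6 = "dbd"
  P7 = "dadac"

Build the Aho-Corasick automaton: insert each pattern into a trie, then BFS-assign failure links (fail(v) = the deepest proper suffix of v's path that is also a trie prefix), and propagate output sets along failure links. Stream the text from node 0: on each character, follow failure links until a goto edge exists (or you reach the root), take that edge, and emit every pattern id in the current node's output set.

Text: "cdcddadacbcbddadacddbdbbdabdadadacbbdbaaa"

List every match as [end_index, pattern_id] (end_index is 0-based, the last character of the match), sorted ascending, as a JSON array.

Build:
Trie nodes:
  0='ε' goto a→11 b→1 d→3
  1='b' goto c→10 d→2
  2='bd' goto a→9  ←P0
  3='d' goto a→19 b→17 d→4
  4='dd' goto a→5
  5='dda' goto d→6
  6='ddad' goto a→7
  7='ddada' goto c→8
  8='ddadac' goto ·  ←P1
  9='bda' goto ·  ←P2
  10='bc' goto ·  ←P3
  11='a' goto c→12 d→14
  12='ac' goto b→13
  13='acb' goto ·  ←P4
  14='ad' goto d→15
  15='add' goto d→16
  16='addd' goto ·  ←P5
  17='db' goto d→18
  18='dbd' goto ·  ←P6
  19='da' goto d→20
  20='dad' goto a→21
  21='dada' goto c→22
  22='dadac' goto ·  ←P7

BFS fail/out derivation:
  fail(1) 'b': from fail(0)=0 chase 'b': 0 ⇒ 0;  out=∅∪out(0)=∅
  fail(3) 'd': from fail(0)=0 chase 'd': 0 ⇒ 0;  out=∅∪out(0)=∅
  fail(11) 'a': from fail(0)=0 chase 'a': 0 ⇒ 0;  out=∅∪out(0)=∅
  fail(2) 'bd': from fail(1)=0 chase 'd': 0 ⇒ 3;  out={0}∪out(3)={0}
  fail(4) 'dd': from fail(3)=0 chase 'd': 0 ⇒ 3;  out=∅∪out(3)=∅
  fail(10) 'bc': from fail(1)=0 chase 'c': 0 ⇒ 0;  out={3}∪out(0)={3}
  fail(12) 'ac': from fail(11)=0 chase 'c': 0 ⇒ 0;  out=∅∪out(0)=∅
  fail(14) 'ad': from fail(11)=0 chase 'd': 0 ⇒ 3;  out=∅∪out(3)=∅
  fail(17) 'db': from fail(3)=0 chase 'b': 0 ⇒ 1;  out=∅∪out(1)=∅
  fail(19) 'da': from fail(3)=0 chase 'a': 0 ⇒ 11;  out=∅∪out(11)=∅
  fail(5) 'dda': from fail(4)=3 chase 'a': 3 ⇒ 19;  out=∅∪out(19)=∅
  fail(9) 'bda': from fail(2)=3 chase 'a': 3 ⇒ 19;  out={2}∪out(19)={2}
  fail(13) 'acb': from fail(12)=0 chase 'b': 0 ⇒ 1;  out={4}∪out(1)={4}
  fail(15) 'add': from fail(14)=3 chase 'd': 3 ⇒ 4;  out=∅∪out(4)=∅
  fail(18) 'dbd': from fail(17)=1 chase 'd': 1 ⇒ 2;  out={6}∪out(2)={0,6}
  fail(20) 'dad': from fail(19)=11 chase 'd': 11 ⇒ 14;  out=∅∪out(14)=∅
  fail(6) 'ddad': from fail(5)=19 chase 'd': 19 ⇒ 20;  out=∅∪out(20)=∅
  fail(16) 'addd': from fail(15)=4 chase 'd': 4→3 ⇒ 4;  out={5}∪out(4)={5}
  fail(21) 'dada': from fail(20)=14 chase 'a': 14→3 ⇒ 19;  out=∅∪out(19)=∅
  fail(7) 'ddada': from fail(6)=20 chase 'a': 20 ⇒ 21;  out=∅∪out(21)=∅
  fail(22) 'dadac': from fail(21)=19 chase 'c': 19→11 ⇒ 12;  out={7}∪out(12)={7}
  fail(8) 'ddadac': from fail(7)=21 chase 'c': 21 ⇒ 22;  out={1}∪out(22)={1,7}

Scan:
i=0 'c': node 0→0
i=1 'd': node 0→3
i=2 'c': node 3→0 (via fail)
i=3 'd': node 0→3
i=4 'd': node 3→4
i=5 'a': node 4→5
i=6 'd': node 5→6
i=7 'a': node 6→7
i=8 'c': node 7→8  ** P1@[3:8],P7@[4:8]
i=9 'b': node 8→13 (via fail)  ** P4@[7:9]
i=10 'c': node 13→10 (via fail)  ** P3@[9:10]
i=11 'b': node 10→1 (via fail)
i=12 'd': node 1→2  ** P0@[11:12]
i=13 'd': node 2→4 (via fail)
i=14 'a': node 4→5
i=15 'd': node 5→6
i=16 'a': node 6→7
i=17 'c': node 7→8  ** P1@[12:17],P7@[13:17]
i=18 'd': node 8→3 (via fail)
i=19 'd': node 3→4
i=20 'b': node 4→17 (via fail)
i=21 'd': node 17→18  ** P0@[20:21],P6@[19:21]
i=22 'b': node 18→17 (via fail)
i=23 'b': node 17→1 (via fail)
i=24 'd': node 1→2  ** P0@[23:24]
i=25 'a': node 2→9  ** P2@[23:25]
i=26 'b': node 9→1 (via fail)
i=27 'd': node 1→2  ** P0@[26:27]
i=28 'a': node 2→9  ** P2@[26:28]
i=29 'd': node 9→20 (via fail)
i=30 'a': node 20→21
i=31 'd': node 21→20 (via fail)
i=32 'a': node 20→21
i=33 'c': node 21→22  ** P7@[29:33]
i=34 'b': node 22→13 (via fail)  ** P4@[32:34]
i=35 'b': node 13→1 (via fail)
i=36 'd': node 1→2  ** P0@[35:36]
i=37 'b': node 2→17 (via fail)
i=38 'a': node 17→11 (via fail)
i=39 'a': node 11→11 (via fail)
i=40 'a': node 11→11 (via fail)

Result: [[8,1],[8,7],[9,4],[10,3],[12,0],[17,1],[17,7],[21,0],[21,6],[24,0],[25,2],[27,0],[28,2],[33,7],[34,4],[36,0]]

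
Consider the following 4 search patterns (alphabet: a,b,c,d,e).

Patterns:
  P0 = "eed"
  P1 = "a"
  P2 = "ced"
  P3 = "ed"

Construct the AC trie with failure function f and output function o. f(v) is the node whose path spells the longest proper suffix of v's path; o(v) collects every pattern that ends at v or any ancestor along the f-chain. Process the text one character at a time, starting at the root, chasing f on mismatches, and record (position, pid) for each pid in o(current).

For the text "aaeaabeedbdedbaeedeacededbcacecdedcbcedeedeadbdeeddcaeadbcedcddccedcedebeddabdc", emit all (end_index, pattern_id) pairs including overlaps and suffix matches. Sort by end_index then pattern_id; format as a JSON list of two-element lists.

Build automaton:
Trie (insert patterns):
  0='ε' goto a→4 c→5 e→1
  1='e' goto d→8 e→2
  2='ee' goto d→3
  3='eed' goto ·  [P0 ends]
  4='a' goto ·  [P1 ends]
  5='c' goto e→6
  6='ce' goto d→7
  7='ced' goto ·  [P2 ends]
  8='ed' goto ·  [P3 ends]

BFS fail/out derivation:
  n1('e'): parent n0 fail=0; on 'e' 0 → fail=0;  out ∅∪∅=∅
  n4('a'): parent n0 fail=0; on 'a' 0 → fail=0;  out {1}∪∅={1}
  n5('c'): parent n0 fail=0; on 'c' 0 → fail=0;  out ∅∪∅=∅
  n2('ee'): parent n1 fail=0; on 'e' 0 → fail=1;  out ∅∪∅=∅
  n6('ce'): parent n5 fail=0; on 'e' 0 → fail=1;  out ∅∪∅=∅
  n8('ed'): parent n1 fail=0; on 'd' 0 → fail=0;  out {3}∪∅={3}
  n3('eed'): parent n2 fail=1; on 'd' 1 → fail=8;  out {0}∪{3}={0,3}
  n7('ced'): parent n6 fail=1; on 'd' 1 → fail=8;  out {2}∪{3}={2,3}

Text stream:
pos 0 'a': at 4  ** P1@[0:0]
pos 1 'a': at 4 (fail-walked)  ** P1@[1:1]
pos 2 'e': at 1 (fail-walked)
pos 3 'a': at 4 (fail-walked)  ** P1@[3:3]
pos 4 'a': at 4 (fail-walked)  ** P1@[4:4]
pos 5 'b': at 0 (fail-walked)
pos 6 'e': at 1
pos 7 'e': at 2
pos 8 'd': at 3  ** P0@[6:8],P3@[7:8]
pos 9 'b': at 0 (fail-walked)
pos 10 'd': at 0
pos 11 'e': at 1
pos 12 'd': at 8  ** P3@[11:12]
pos 13 'b': at 0 (fail-walked)
pos 14 'a': at 4  ** P1@[14:14]
pos 15 'e': at 1 (fail-walked)
pos 16 'e': at 2
pos 17 'd': at 3  ** P0@[15:17],P3@[16:17]
pos 18 'e': at 1 (fail-walked)
pos 19 'a': at 4 (fail-walked)  ** P1@[19:19]
pos 20 'c': at 5 (fail-walked)
pos 21 'e': at 6
pos 22 'd': at 7  ** P2@[20:22],P3@[21:22]
pos 23 'e': at 1 (fail-walked)
pos 24 'd': at 8  ** P3@[23:24]
pos 25 'b': at 0 (fail-walked)
pos 26 'c': at 5
pos 27 'a': at 4 (fail-walked)  ** P1@[27:27]
pos 28 'c': at 5 (fail-walked)
pos 29 'e': at 6
pos 30 'c': at 5 (fail-walked)
pos 31 'd': at 0 (fail-walked)
pos 32 'e': at 1
pos 33 'd': at 8  ** P3@[32:33]
pos 34 'c': at 5 (fail-walked)
pos 35 'b': at 0 (fail-walked)
pos 36 'c': at 5
pos 37 'e': at 6
pos 38 'd': at 7  ** P2@[36:38],P3@[37:38]
pos 39 'e': at 1 (fail-walked)
pos 40 'e': at 2
pos 41 'd': at 3  ** P0@[39:41],P3@[40:41]
pos 42 'e': at 1 (fail-walked)
pos 43 'a': at 4 (fail-walked)  ** P1@[43:43]
pos 44 'd': at 0 (fail-walked)
pos 45 'b': at 0
pos 46 'd': at 0
pos 47 'e': at 1
pos 48 'e': at 2
pos 49 'd': at 3  ** P0@[47:49],P3@[48:49]
pos 50 'd': at 0 (fail-walked)
pos 51 'c': at 5
pos 52 'a': at 4 (fail-walked)  ** P1@[52:52]
pos 53 'e': at 1 (fail-walked)
pos 54 'a': at 4 (fail-walked)  ** P1@[54:54]
pos 55 'd': at 0 (fail-walked)
pos 56 'b': at 0
pos 57 'c': at 5
pos 58 'e': at 6
pos 59 'd': at 7  ** P2@[57:59],P3@[58:59]
pos 60 'c': at 5 (fail-walked)
pos 61 'd': at 0 (fail-walked)
pos 62 'd': at 0
pos 63 'c': at 5
pos 64 'c': at 5 (fail-walked)
pos 65 'e': at 6
pos 66 'd': at 7  ** P2@[64:66],P3@[65:66]
pos 67 'c': at 5 (fail-walked)
pos 68 'e': at 6
pos 69 'd': at 7  ** P2@[67:69],P3@[68:69]
pos 70 'e': at 1 (fail-walked)
pos 71 'b': at 0 (fail-walked)
pos 72 'e': at 1
pos 73 'd': at 8  ** P3@[72:73]
pos 74 'd': at 0 (fail-walked)
pos 75 'a': at 4  ** P1@[75:75]
pos 76 'b': at 0 (fail-walked)
pos 77 'd': at 0
pos 78 'c': at 5

Result: [[0,1],[1,1],[3,1],[4,1],[8,0],[8,3],[12,3],[14,1],[17,0],[17,3],[19,1],[22,2],[22,3],[24,3],[27,1],[33,3],[38,2],[38,3],[41,0],[41,3],[43,1],[49,0],[49,3],[52,1],[54,1],[59,2],[59,3],[66,2],[66,3],[69,2],[69,3],[73,3],[75,1]]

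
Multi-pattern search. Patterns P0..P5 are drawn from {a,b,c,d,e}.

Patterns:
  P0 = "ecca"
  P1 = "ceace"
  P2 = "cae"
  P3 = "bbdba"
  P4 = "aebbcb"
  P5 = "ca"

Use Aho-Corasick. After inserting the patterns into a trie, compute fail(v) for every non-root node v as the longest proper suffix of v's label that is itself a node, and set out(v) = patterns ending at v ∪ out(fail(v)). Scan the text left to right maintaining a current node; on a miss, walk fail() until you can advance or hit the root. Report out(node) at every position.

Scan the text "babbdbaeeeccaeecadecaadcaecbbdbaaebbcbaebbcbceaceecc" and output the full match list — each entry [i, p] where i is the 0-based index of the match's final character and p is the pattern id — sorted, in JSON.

Build:
Trie nodes:
  0='ε' goto a→17 b→12 c→5 e→1
  1='e' goto c→2
  2='ec' goto c→3
  3='ecc' goto a→4
  4='ecca' goto ·  [P0 ends]
  5='c' goto a→10 e→6
  6='ce' goto a→7
  7='cea' goto c→8
  8='ceac' goto e→9
  9='ceace' goto ·  [P1 ends]
  10='ca' goto e→11  [P5 ends]
  11='cae' goto ·  [P2 ends]
  12='b' goto b→13
  13='bb' goto d→14
  14='bbd' goto b→15
  15='bbdb' goto a→16
  16='bbdba' goto ·  [P3 ends]
  17='a' goto e→18
  18='ae' goto b→19
  19='aeb' goto b→20
  20='aebb' goto c→21
  21='aebbc' goto b→22
  22='aebbcb' goto ·  [P4 ends]

BFS fail/out derivation:
  n1('e'): parent n0 fail=0; on 'e' 0 → fail=0;  out ∅∪∅=∅
  n5('c'): parent n0 fail=0; on 'c' 0 → fail=0;  out ∅∪∅=∅
  n12('b'): parent n0 fail=0; on 'b' 0 → fail=0;  out ∅∪∅=∅
  n17('a'): parent n0 fail=0; on 'a' 0 → fail=0;  out ∅∪∅=∅
  n2('ec'): parent n1 fail=0; on 'c' 0 → fail=5;  out ∅∪∅=∅
  n6('ce'): parent n5 fail=0; on 'e' 0 → fail=1;  out ∅∪∅=∅
  n10('ca'): parent n5 fail=0; on 'a' 0 → fail=17;  out {5}∪∅={5}
  n13('bb'): parent n12 fail=0; on 'b' 0 → fail=12;  out ∅∪∅=∅
  n18('ae'): parent n17 fail=0; on 'e' 0 → fail=1;  out ∅∪∅=∅
  n3('ecc'): parent n2 fail=5; on 'c' 5→0 → fail=5;  out ∅∪∅=∅
  n7('cea'): parent n6 fail=1; on 'a' 1→0 → fail=17;  out ∅∪∅=∅
  n11('cae'): parent n10 fail=17; on 'e' 17 → fail=18;  out {2}∪∅={2}
  n14('bbd'): parent n13 fail=12; on 'd' 12→0 → fail=0;  out ∅∪∅=∅
  n19('aeb'): parent n18 fail=1; on 'b' 1→0 → fail=12;  out ∅∪∅=∅
  n4('ecca'): parent n3 fail=5; on 'a' 5 → fail=10;  out {0}∪{5}={0,5}
  n8('ceac'): parent n7 fail=17; on 'c' 17→0 → fail=5;  out ∅∪∅=∅
  n15('bbdb'): parent n14 fail=0; on 'b' 0 → fail=12;  out ∅∪∅=∅
  n20('aebb'): parent n19 fail=12; on 'b' 12 → fail=13;  out ∅∪∅=∅
  n9('ceace'): parent n8 fail=5; on 'e' 5 → fail=6;  out {1}∪∅={1}
  n16('bbdba'): parent n15 fail=12; on 'a' 12→0 → fail=17;  out {3}∪∅={3}
  n21('aebbc'): parent n20 fail=13; on 'c' 13→12→0 → fail=5;  out ∅∪∅=∅
  n22('aebbcb'): parent n21 fail=5; on 'b' 5→0 → fail=12;  out {4}∪∅={4}

Run:
i=0 'b': node 0→12
i=1 'a': node 12→17 ·f
i=2 'b': node 17→12 ·f
i=3 'b': node 12→13
i=4 'd': node 13→14
i=5 'b': node 14→15
i=6 'a': node 15→16  ** P3@[2:6]
i=7 'e': node 16→18 ·f
i=8 'e': node 18→1 ·f
i=9 'e': node 1→1 ·f
i=10 'c': node 1→2
i=11 'c': node 2→3
i=12 'a': node 3→4  ** P0@[9:12],P5@[11:12]
i=13 'e': node 4→11 ·f  ** P2@[11:13]
i=14 'e': node 11→1 ·f
i=15 'c': node 1→2
i=16 'a': node 2→10 ·f  ** P5@[15:16]
i=17 'd': node 10→0 ·f
i=18 'e': node 0→1
i=19 'c': node 1→2
i=20 'a': node 2→10 ·f  ** P5@[19:20]
i=21 'a': node 10→17 ·f
i=22 'd': node 17→0 ·f
i=23 'c': node 0→5
i=24 'a': node 5→10  ** P5@[23:24]
i=25 'e': node 10→11  ** P2@[23:25]
i=26 'c': node 11→2 ·f
i=27 'b': node 2→12 ·f
i=28 'b': node 12→13
i=29 'd': node 13→14
i=30 'b': node 14→15
i=31 'a': node 15→16  ** P3@[27:31]
i=32 'a': node 16→17 ·f
i=33 'e': node 17→18
i=34 'b': node 18→19
i=35 'b': node 19→20
i=36 'c': node 20→21
i=37 'b': node 21→22  ** P4@[32:37]
i=38 'a': node 22→17 ·f
i=39 'e': node 17→18
i=40 'b': node 18→19
i=41 'b': node 19→20
i=42 'c': node 20→21
i=43 'b': node 21→22  ** P4@[38:43]
i=44 'c': node 22→5 ·f
i=45 'e': node 5→6
i=46 'a': node 6→7
i=47 'c': node 7→8
i=48 'e': node 8→9  ** P1@[44:48]
i=49 'e': node 9→1 ·f
i=50 'c': node 1→2
i=51 'c': node 2→3

Result: [[6,3],[12,0],[12,5],[13,2],[16,5],[20,5],[24,5],[25,2],[31,3],[37,4],[43,4],[48,1]]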